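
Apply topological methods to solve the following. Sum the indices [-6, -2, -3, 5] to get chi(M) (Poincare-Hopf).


Poincare-Hopf: chi(M) = sum of indices of zeros.
chi = (-6) + (-2) + (-3) + (5) = -6

-6


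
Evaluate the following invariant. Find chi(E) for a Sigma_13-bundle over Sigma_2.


For a fiber bundle F -> E -> B (with CW structure): chi(E) = chi(B) * chi(F).
chi(Sigma_2) = -2, chi(Sigma_13) = -24.
chi(E) = (-2) * (-24) = 48

48


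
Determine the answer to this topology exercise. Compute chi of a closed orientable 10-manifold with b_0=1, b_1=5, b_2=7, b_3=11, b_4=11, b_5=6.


By Poincare duality b_k = b_{10-k}, so full Betti numbers: b_0=1, b_1=5, b_2=7, b_3=11, b_4=11, b_5=6, b_6=11, b_7=11, b_8=7, b_9=5, b_10=1.
chi = sum (-1)^k b_k = 0

0


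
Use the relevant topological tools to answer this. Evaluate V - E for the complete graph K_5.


K_5: V = 5, E = C(5,2) = 10.
chi = V - E = 5 - 10 = -5

-5


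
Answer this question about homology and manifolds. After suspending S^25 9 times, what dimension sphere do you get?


Each suspension raises dimension by 1: Sigma S^n = S^{n+1}.
Sigma^9 S^25 = S^{25+9} = S^34

34


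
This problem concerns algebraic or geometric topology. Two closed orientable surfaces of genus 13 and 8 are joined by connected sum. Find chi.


chi(Sigma_13) = 2 - 2*13 = -24
chi(Sigma_8) = 2 - 2*8 = -14
For surfaces: chi(A#B) = chi(A) + chi(B) - 2.
chi = -24 + -14 - 2 = -40

-40


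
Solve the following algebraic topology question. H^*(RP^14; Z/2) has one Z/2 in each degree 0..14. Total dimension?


H^k(RP^14; Z/2) = Z/2 for each 0 <= k <= 14.
Total dimension = 14 + 1 = 15

15


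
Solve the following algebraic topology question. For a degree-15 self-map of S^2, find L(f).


On S^2: L(f) = tr(f_0*) + (-1)^2 tr(f_2*) = 1 + (-1)^2 * deg(f).
L(f) = 1 + (-1)^2 * 15 = 1 + 15 = 16

16


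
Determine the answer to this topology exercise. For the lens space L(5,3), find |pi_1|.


pi_1(L(p,q)) = Z/pZ for any q coprime to p.
|pi_1(L(5,3))| = 5

5


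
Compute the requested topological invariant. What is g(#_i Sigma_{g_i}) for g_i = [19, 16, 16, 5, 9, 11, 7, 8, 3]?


Genus is additive under connected sum of orientable surfaces.
g = 19 + 16 + 16 + 5 + 9 + 11 + 7 + 8 + 3 = 94

94


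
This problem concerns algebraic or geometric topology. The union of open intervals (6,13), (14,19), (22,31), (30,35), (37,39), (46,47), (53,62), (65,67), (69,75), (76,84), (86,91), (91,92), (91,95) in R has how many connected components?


Sort and merge overlapping open intervals.
Merged: (6,13), (14,19), (22,35), (37,39), (46,47), (53,62), (65,67), (69,75), (76,84), (86,91), (91,95).
Number of components = 11

11


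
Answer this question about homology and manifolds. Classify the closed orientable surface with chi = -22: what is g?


chi = 2 - 2g for closed orientable surfaces.
-22 = 2 - 2g
2g = 2 - (-22) = 24
g = 12

12


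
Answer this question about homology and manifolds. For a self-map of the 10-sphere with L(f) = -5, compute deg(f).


L(f) = 1 + (-1)^10 deg(f) on S^10.
-5 = 1 + (-1)^10 * deg(f)
(-1)^10 * deg(f) = -6
deg(f) = -6

-6


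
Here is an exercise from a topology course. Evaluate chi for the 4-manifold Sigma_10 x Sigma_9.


chi(Sigma_10) = 2 - 2*10 = -18
chi(Sigma_9) = 2 - 2*9 = -16
chi(product) = (-18) * (-16) = 288

288


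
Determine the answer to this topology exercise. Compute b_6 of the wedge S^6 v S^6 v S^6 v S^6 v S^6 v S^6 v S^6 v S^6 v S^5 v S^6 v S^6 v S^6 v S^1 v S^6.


For a wedge of spheres, H_k (k>0) is free on one generator per sphere of dimension k.
Spheres of dimension 6: count = 12.
b_6 = 12

12


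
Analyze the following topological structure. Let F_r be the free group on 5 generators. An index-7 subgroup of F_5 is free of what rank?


Nielsen-Schreier: an index-n subgroup of F_r is free of rank 1 + n(r-1).
Equivalently: chi(cover) = n*chi(base); chi(vee_r S^1) = 1 - 5 = -4.
chi(E) = 7*(-4) = -28; rank = 1 - chi(E) = 1 - (-28) = 29.
rank = 1 + 7*(5-1) = 1 + 28 = 29

29


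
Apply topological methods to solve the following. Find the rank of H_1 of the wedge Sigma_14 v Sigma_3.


For a wedge: H_1(A v B) = H_1(A) + H_1(B).
b_1(Sigma_14) = 28, b_1(Sigma_3) = 6.
b_1 = 28 + 6 = 34

34


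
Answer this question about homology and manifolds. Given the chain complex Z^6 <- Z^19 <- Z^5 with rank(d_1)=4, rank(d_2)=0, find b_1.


rank H_k = rank(ker d_k) - rank(im d_{k+1}).
rank(ker d_1) = rank(C_1) - rank(d_1) = 19 - 4 = 15.
rank(im d_{1+1}) = 0.
rank H_1 = 15 - 0 = 15

15


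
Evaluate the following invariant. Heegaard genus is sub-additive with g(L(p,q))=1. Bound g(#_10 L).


Heegaard genus satisfies g(A#B) <= g(A) + g(B).
Each lens space has g = 1.
Upper bound: 10 * 1 = 10

10


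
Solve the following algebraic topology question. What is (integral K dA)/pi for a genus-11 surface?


Gauss-Bonnet: integral K dA = 2*pi*chi(M).
chi(Sigma_11) = 2 - 2*11 = -20.
(integral K dA)/pi = 2*chi = 2*(-20) = -40

-40


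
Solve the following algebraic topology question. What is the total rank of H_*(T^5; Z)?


b_k(T^5) = C(5,k), so the sum over k is sum_k C(5,k) = 2^5.
Total = 2^5 = 32

32


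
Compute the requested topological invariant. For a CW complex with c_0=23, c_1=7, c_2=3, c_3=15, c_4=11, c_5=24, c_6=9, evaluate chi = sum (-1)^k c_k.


chi = sum_k (-1)^k c_k.
= (-1)^0*23 + (-1)^1*7 + (-1)^2*3 + (-1)^3*15 + (-1)^4*11 + (-1)^5*24 + (-1)^6*9
= (23) + (-7) + (3) + (-15) + (11) + (-24) + (9)
= 0

0


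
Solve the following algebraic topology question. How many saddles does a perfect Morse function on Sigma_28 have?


A perfect Morse function has m_k = b_k.
For Sigma_28: b_0=1, b_1=2g=56, b_2=1.
Saddles m_1 = 2g = 56

56


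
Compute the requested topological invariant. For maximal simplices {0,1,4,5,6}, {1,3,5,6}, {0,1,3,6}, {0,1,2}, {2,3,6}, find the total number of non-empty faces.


Each maximal simplex on m vertices has 2^m - 1 nonempty faces.
Take the union (dedupe shared faces).
Total distinct faces = 50

50


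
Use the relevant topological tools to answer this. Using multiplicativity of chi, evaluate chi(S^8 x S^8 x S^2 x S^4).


chi is multiplicative: chi(X x Y) = chi(X) chi(Y).
Each even-dim sphere has chi = 2. There are 4 factors.
chi = 2^4 = 16

16


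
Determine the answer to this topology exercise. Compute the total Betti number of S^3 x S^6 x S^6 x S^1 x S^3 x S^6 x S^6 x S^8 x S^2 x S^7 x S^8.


Total Betti number is multiplicative under products.
Each S^d (d>=1) has total Betti number 2.
There are 11 sphere factors.
Total = 2^11 = 2048

2048


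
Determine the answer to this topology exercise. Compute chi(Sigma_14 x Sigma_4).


chi(Sigma_14) = 2 - 2*14 = -26
chi(Sigma_4) = 2 - 2*4 = -6
chi(product) = (-26) * (-6) = 156

156


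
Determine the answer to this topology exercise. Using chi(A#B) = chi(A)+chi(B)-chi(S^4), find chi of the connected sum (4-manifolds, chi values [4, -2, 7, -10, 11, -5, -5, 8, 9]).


For n-manifolds: chi(A#B) = chi(A) + chi(B) - chi(S^4).
chi(S^4) = 1 + (-1)^4 = 2.
chi(#) = (sum chi_i) - (9-1)*chi(S^4) = 17 - 8*2 = 1

1


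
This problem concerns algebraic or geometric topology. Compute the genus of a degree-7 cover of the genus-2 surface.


For an n-sheeted cover: chi(E) = n * chi(B).
chi(Sigma_2) = 2 - 2*2 = -2.
chi(E) = 7 * (-2) = -14.
genus(E) = (2 - chi(E))/2 = (2 - (-14))/2 = 16/2 = 8

8


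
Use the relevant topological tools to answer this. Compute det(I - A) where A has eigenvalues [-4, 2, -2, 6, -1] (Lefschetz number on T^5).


For a torus self-map: L(f) = det(I - A) where A acts on H_1.
L(f) = (1--4) * (1-2) * (1--2) * (1-6) * (1--1) = 5 * -1 * 3 * -5 * 2 = 150

150


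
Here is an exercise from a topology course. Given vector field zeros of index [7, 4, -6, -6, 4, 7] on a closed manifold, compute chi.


Poincare-Hopf: chi(M) = sum of indices of zeros.
chi = (7) + (4) + (-6) + (-6) + (4) + (7) = 10

10


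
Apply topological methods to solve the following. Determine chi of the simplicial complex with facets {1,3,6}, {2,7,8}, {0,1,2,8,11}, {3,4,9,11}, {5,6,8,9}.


Enumerate all faces; f-vector: f_0=11, f_1=27, f_2=20, f_3=7, f_4=1.
chi = sum (-1)^k f_k = -2

-2


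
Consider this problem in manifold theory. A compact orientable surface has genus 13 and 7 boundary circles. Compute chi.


For a compact orientable surface with genus g and b boundary components: chi = 2 - 2g - b.
chi = 2 - 2*13 - 7 = 2 - 26 - 7 = -31

-31


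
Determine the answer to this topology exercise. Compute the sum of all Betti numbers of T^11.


b_k(T^11) = C(11,k), so the sum over k is sum_k C(11,k) = 2^11.
Total = 2^11 = 2048

2048


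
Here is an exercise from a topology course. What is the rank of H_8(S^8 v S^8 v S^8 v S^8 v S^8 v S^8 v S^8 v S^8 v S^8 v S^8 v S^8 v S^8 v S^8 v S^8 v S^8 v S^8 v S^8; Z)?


For a wedge of spheres, H_k (k>0) is free on one generator per sphere of dimension k.
Spheres of dimension 8: count = 17.
b_8 = 17

17


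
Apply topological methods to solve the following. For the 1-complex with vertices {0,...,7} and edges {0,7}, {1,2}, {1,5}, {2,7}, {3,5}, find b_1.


b_1 = E - V + (number of components).
E = 5, V = 8, components = 3.
b_1 = 5 - 8 + 3 = 0

0


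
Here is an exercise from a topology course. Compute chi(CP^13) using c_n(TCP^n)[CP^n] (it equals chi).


For any closed oriented manifold, <e(TM),[M]> = chi(M).
chi(CP^13) = 13+1 = 14

14


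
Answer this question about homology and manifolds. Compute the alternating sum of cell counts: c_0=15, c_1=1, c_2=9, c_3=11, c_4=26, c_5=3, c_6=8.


chi = sum_k (-1)^k c_k.
= (-1)^0*15 + (-1)^1*1 + (-1)^2*9 + (-1)^3*11 + (-1)^4*26 + (-1)^5*3 + (-1)^6*8
= (15) + (-1) + (9) + (-11) + (26) + (-3) + (8)
= 43

43


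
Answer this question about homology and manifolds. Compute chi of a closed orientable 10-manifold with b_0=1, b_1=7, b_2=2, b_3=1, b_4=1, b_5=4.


By Poincare duality b_k = b_{10-k}, so full Betti numbers: b_0=1, b_1=7, b_2=2, b_3=1, b_4=1, b_5=4, b_6=1, b_7=1, b_8=2, b_9=7, b_10=1.
chi = sum (-1)^k b_k = -12

-12


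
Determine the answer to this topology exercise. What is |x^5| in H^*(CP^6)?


|x| = 2 in H^*(CP^n).
|x^5| = 5 * |x| = 5 * 2 = 10

10


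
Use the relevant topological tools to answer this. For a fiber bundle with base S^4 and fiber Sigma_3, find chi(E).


chi(S^4) = 2 (n even), chi(Sigma_3) = 2 - 2*3 = -4.
chi(E) = 2 * (-4) = -8

-8


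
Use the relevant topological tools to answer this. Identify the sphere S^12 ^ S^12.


S^m ^ S^n = S^{m+n}.
k = 12 + 12 = 24

24


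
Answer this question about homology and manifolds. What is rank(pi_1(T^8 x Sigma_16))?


pi_1(A x B) = pi_1(A) x pi_1(B); rank of abelianization = b_1.
b_1(T^8) = 8, b_1(Sigma_16) = 2*16 = 32.
b_1(product) = 8 + 32 = 40

40


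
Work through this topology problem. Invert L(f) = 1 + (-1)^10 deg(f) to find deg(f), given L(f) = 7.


L(f) = 1 + (-1)^10 deg(f) on S^10.
7 = 1 + (-1)^10 * deg(f)
(-1)^10 * deg(f) = 6
deg(f) = 6

6


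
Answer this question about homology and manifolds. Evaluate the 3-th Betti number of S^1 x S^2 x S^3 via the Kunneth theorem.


Each S^d has Poincare polynomial 1 + t^d.
The product S^1 x S^2 x S^3 has Poincare polynomial prod(1+t^d_i).
Expanding: b_0=1, b_1=1, b_2=1, b_3=2, b_4=1, b_5=1, b_6=1.
b_3 = 2

2


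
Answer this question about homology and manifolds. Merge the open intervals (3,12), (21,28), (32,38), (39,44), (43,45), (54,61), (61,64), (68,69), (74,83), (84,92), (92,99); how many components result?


Sort and merge overlapping open intervals.
Merged: (3,12), (21,28), (32,38), (39,45), (54,61), (61,64), (68,69), (74,83), (84,92), (92,99).
Number of components = 10

10


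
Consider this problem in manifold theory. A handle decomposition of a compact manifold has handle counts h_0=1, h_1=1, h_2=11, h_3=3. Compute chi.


Handles of index k contribute (-1)^k to chi (same as CW cells).
chi = (1) + (-1) + (11) + (-3) = 8

8


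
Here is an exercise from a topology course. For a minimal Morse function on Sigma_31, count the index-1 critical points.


A perfect Morse function has m_k = b_k.
For Sigma_31: b_0=1, b_1=2g=62, b_2=1.
Saddles m_1 = 2g = 62

62


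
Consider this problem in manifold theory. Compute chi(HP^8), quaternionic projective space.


HP^8 has one cell in each dimension 0, 4, ..., 4*8 (8+1 cells, all even-dim).
chi = 8 + 1 = 9

9


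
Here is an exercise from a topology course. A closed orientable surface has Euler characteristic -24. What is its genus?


chi = 2 - 2g for closed orientable surfaces.
-24 = 2 - 2g
2g = 2 - (-24) = 26
g = 13

13


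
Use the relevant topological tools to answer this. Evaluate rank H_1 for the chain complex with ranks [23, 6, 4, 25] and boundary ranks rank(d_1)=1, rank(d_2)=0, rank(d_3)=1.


rank H_k = rank(ker d_k) - rank(im d_{k+1}).
rank(ker d_1) = rank(C_1) - rank(d_1) = 6 - 1 = 5.
rank(im d_{1+1}) = 0.
rank H_1 = 5 - 0 = 5

5


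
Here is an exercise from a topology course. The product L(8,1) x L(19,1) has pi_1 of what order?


pi_1(X x Y) = pi_1(X) x pi_1(Y).
pi_1(L(8,1)) = Z/8, pi_1(L(19,1)) = Z/19.
|Z/8 x Z/19| = 8 * 19 = 152

152


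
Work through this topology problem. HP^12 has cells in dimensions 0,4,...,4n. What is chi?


HP^12 has one cell in each dimension 0, 4, ..., 4*12 (12+1 cells, all even-dim).
chi = 12 + 1 = 13

13


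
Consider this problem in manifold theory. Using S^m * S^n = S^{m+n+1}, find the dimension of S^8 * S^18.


Join of spheres: S^m * S^n = S^{m+n+1}.
dim = 8 + 18 + 1 = 27

27


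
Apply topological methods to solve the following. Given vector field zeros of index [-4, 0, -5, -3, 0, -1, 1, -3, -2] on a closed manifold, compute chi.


Poincare-Hopf: chi(M) = sum of indices of zeros.
chi = (-4) + (0) + (-5) + (-3) + (0) + (-1) + (1) + (-3) + (-2) = -17

-17


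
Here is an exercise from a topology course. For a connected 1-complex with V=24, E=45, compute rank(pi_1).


For a connected graph: rank(pi_1) = b_1 = E - V + 1 = 1 - chi.
chi = V - E = 24 - 45 = -21.
rank = 1 - (-21) = 45 - 24 + 1 = 22

22


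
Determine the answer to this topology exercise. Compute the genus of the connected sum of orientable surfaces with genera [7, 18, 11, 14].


Genus is additive under connected sum of orientable surfaces.
g = 7 + 18 + 11 + 14 = 50

50


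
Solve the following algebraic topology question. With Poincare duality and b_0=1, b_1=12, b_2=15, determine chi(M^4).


By Poincare duality b_k = b_{4-k}, so full Betti numbers: b_0=1, b_1=12, b_2=15, b_3=12, b_4=1.
chi = sum (-1)^k b_k = -7

-7


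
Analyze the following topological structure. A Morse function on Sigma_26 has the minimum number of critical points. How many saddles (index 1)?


A perfect Morse function has m_k = b_k.
For Sigma_26: b_0=1, b_1=2g=52, b_2=1.
Saddles m_1 = 2g = 52

52


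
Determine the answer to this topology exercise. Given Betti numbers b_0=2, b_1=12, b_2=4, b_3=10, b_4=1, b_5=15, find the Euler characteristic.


chi = sum_k (-1)^k b_k.
= (2) + (-12) + (4) + (-10) + (1) + (-15)
= -30

-30


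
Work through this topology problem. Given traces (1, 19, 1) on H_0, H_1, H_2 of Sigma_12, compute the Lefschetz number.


L(f) = tr(f_0*) - tr(f_1*) + tr(f_2*).
= 1 - (19) + (1)
= -17

-17


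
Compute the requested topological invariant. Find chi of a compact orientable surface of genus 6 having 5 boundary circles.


For a compact orientable surface with genus g and b boundary components: chi = 2 - 2g - b.
chi = 2 - 2*6 - 5 = 2 - 12 - 5 = -15

-15


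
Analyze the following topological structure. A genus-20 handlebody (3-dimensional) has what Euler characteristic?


A genus-g handlebody deformation retracts to a wedge of g circles.
chi(vee_g S^1) = 1 - g.
chi(H_20) = 1 - 20 = -19

-19


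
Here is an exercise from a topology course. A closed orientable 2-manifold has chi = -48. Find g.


chi = 2 - 2g for closed orientable surfaces.
-48 = 2 - 2g
2g = 2 - (-48) = 50
g = 25

25


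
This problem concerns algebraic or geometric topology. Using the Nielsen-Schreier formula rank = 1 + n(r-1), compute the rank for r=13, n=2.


Nielsen-Schreier: an index-n subgroup of F_r is free of rank 1 + n(r-1).
Equivalently: chi(cover) = n*chi(base); chi(vee_r S^1) = 1 - 13 = -12.
chi(E) = 2*(-12) = -24; rank = 1 - chi(E) = 1 - (-24) = 25.
rank = 1 + 2*(13-1) = 1 + 24 = 25

25


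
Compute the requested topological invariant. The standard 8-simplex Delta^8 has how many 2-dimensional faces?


Delta^8 has 8+1 vertices. A 2-face is a choice of 2+1 vertices.
f_2 = C(8+1, 2+1) = C(9,3) = 84

84


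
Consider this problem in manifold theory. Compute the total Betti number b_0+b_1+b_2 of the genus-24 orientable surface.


For Sigma_24: b_0 = 1, b_1 = 2g = 48, b_2 = 1.
Total = 1 + 48 + 1 = 50

50


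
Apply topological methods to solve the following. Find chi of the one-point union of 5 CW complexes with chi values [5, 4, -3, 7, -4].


chi(A v B) = chi(A) + chi(B) - 1 (one point identified).
For 5 spaces: chi = (sum chi_i) - (5 - 1).
sum = 9; chi = 9 - 4 = 5

5


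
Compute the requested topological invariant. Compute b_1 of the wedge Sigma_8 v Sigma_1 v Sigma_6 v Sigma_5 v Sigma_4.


For a wedge X v Y: reduced H_k(X v Y) = H_k(X) + H_k(Y).
Each Sigma_g contributes b_1 = 2g.
b_1 = 16 + 2 + 12 + 10 + 8 = 48

48


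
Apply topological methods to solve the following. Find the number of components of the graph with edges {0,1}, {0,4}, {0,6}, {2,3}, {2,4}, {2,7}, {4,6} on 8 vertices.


Run DFS/union-find over 8 vertices.
V = 8, E = 7.
Number of components = 2

2


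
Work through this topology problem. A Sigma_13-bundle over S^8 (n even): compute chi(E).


chi(S^8) = 2 (n even), chi(Sigma_13) = 2 - 2*13 = -24.
chi(E) = 2 * (-24) = -48

-48


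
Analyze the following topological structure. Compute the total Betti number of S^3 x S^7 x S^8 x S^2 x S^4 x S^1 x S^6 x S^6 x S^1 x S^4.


Total Betti number is multiplicative under products.
Each S^d (d>=1) has total Betti number 2.
There are 10 sphere factors.
Total = 2^10 = 1024

1024


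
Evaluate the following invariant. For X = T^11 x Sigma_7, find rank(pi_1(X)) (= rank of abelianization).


pi_1(A x B) = pi_1(A) x pi_1(B); rank of abelianization = b_1.
b_1(T^11) = 11, b_1(Sigma_7) = 2*7 = 14.
b_1(product) = 11 + 14 = 25

25


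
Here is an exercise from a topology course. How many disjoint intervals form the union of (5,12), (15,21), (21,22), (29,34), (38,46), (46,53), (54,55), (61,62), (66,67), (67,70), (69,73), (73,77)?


Sort and merge overlapping open intervals.
Merged: (5,12), (15,21), (21,22), (29,34), (38,46), (46,53), (54,55), (61,62), (66,67), (67,73), (73,77).
Number of components = 11

11


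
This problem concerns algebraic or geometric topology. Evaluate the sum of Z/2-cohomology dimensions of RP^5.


H^k(RP^5; Z/2) = Z/2 for each 0 <= k <= 5.
Total dimension = 5 + 1 = 6

6


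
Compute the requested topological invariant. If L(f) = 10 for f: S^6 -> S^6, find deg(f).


L(f) = 1 + (-1)^6 deg(f) on S^6.
10 = 1 + (-1)^6 * deg(f)
(-1)^6 * deg(f) = 9
deg(f) = 9

9


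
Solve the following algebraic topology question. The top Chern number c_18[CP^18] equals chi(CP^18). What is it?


For any closed oriented manifold, <e(TM),[M]> = chi(M).
chi(CP^18) = 18+1 = 19

19


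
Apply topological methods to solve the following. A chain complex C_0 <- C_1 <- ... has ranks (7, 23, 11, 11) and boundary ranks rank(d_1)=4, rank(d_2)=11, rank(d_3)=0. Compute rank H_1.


rank H_k = rank(ker d_k) - rank(im d_{k+1}).
rank(ker d_1) = rank(C_1) - rank(d_1) = 23 - 4 = 19.
rank(im d_{1+1}) = 11.
rank H_1 = 19 - 11 = 8

8


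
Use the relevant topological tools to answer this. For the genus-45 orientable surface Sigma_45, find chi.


For a closed orientable surface of genus g: chi = 2 - 2g.
Here g = 45.
chi = 2 - 2*45 = 2 - 90 = -88

-88


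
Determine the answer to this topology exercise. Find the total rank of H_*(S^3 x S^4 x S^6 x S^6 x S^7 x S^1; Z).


Total Betti number is multiplicative under products.
Each S^d (d>=1) has total Betti number 2.
There are 6 sphere factors.
Total = 2^6 = 64

64


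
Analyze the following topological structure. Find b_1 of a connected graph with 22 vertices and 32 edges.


For a connected graph: rank(pi_1) = b_1 = E - V + 1 = 1 - chi.
chi = V - E = 22 - 32 = -10.
rank = 1 - (-10) = 32 - 22 + 1 = 11

11


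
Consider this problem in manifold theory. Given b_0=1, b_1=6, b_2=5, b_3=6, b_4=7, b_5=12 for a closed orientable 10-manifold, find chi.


By Poincare duality b_k = b_{10-k}, so full Betti numbers: b_0=1, b_1=6, b_2=5, b_3=6, b_4=7, b_5=12, b_6=7, b_7=6, b_8=5, b_9=6, b_10=1.
chi = sum (-1)^k b_k = -10

-10


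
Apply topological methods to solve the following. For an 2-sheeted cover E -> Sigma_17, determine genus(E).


For an n-sheeted cover: chi(E) = n * chi(B).
chi(Sigma_17) = 2 - 2*17 = -32.
chi(E) = 2 * (-32) = -64.
genus(E) = (2 - chi(E))/2 = (2 - (-64))/2 = 66/2 = 33

33


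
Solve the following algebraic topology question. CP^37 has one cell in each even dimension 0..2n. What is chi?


CP^37 has one cell in each even dimension 0, 2, ..., 2*37 (37+1 cells total).
All cells are even-dimensional, so chi = number of cells.
chi = 37 + 1 = 38

38


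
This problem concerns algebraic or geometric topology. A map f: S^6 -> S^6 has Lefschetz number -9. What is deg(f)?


L(f) = 1 + (-1)^6 deg(f) on S^6.
-9 = 1 + (-1)^6 * deg(f)
(-1)^6 * deg(f) = -10
deg(f) = -10

-10


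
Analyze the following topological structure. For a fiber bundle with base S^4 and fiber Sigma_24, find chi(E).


chi(S^4) = 2 (n even), chi(Sigma_24) = 2 - 2*24 = -46.
chi(E) = 2 * (-46) = -92

-92


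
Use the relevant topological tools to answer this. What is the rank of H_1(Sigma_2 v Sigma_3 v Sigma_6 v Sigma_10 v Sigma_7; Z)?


For a wedge X v Y: reduced H_k(X v Y) = H_k(X) + H_k(Y).
Each Sigma_g contributes b_1 = 2g.
b_1 = 4 + 6 + 12 + 20 + 14 = 56

56


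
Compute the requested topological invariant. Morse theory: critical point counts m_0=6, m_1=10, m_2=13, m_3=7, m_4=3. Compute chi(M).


Morse theory: chi(M) = sum_k (-1)^k m_k where m_k = #(index-k critical points).
= (6) + (-10) + (13) + (-7) + (3) = 5

5


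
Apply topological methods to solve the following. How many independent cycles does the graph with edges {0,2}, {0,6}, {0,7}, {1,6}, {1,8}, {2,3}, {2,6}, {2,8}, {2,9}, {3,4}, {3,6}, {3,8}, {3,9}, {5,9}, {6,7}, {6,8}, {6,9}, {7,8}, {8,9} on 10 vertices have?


b_1 = E - V + (number of components).
E = 19, V = 10, components = 1.
b_1 = 19 - 10 + 1 = 10

10


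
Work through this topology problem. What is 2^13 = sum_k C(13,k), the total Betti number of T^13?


b_k(T^13) = C(13,k), so the sum over k is sum_k C(13,k) = 2^13.
Total = 2^13 = 8192

8192


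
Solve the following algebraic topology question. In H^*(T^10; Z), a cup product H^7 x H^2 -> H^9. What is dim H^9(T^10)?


Cup product: H^p x H^q -> H^{p+q}; here p+q = 7+2 = 9.
rank H^k(T^n) = C(n,k).
C(10,9) = 10

10


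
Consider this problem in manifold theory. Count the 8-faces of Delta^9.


Delta^9 has 9+1 vertices. A 8-face is a choice of 8+1 vertices.
f_8 = C(9+1, 8+1) = C(10,9) = 10

10


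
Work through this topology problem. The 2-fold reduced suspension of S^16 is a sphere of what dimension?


Each suspension raises dimension by 1: Sigma S^n = S^{n+1}.
Sigma^2 S^16 = S^{16+2} = S^18

18


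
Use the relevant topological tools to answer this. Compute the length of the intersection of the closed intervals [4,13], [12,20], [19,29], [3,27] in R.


Intersection = [max(a_i), min(b_i)] = [19, 13].
Since 19 > 13, the intersection is empty.
Length = 0

0


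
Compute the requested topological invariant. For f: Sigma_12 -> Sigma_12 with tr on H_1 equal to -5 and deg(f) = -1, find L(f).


L(f) = tr(f_0*) - tr(f_1*) + tr(f_2*).
= 1 - (-5) + (-1)
= 5

5


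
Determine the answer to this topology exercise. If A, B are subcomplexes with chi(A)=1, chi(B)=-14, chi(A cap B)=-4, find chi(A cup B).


chi(A cup B) = chi(A) + chi(B) - chi(A cap B)
= 1 + (-14) - (-4)
= -9

-9


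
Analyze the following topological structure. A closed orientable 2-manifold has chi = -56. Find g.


chi = 2 - 2g for closed orientable surfaces.
-56 = 2 - 2g
2g = 2 - (-56) = 58
g = 29

29


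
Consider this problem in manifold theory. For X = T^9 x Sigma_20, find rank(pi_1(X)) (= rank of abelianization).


pi_1(A x B) = pi_1(A) x pi_1(B); rank of abelianization = b_1.
b_1(T^9) = 9, b_1(Sigma_20) = 2*20 = 40.
b_1(product) = 9 + 40 = 49

49


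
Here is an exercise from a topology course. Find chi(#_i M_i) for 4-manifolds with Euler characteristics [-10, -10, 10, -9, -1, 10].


For n-manifolds: chi(A#B) = chi(A) + chi(B) - chi(S^4).
chi(S^4) = 1 + (-1)^4 = 2.
chi(#) = (sum chi_i) - (6-1)*chi(S^4) = -10 - 5*2 = -20

-20


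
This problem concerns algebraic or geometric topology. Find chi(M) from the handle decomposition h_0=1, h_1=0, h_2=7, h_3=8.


Handles of index k contribute (-1)^k to chi (same as CW cells).
chi = (1) + (0) + (7) + (-8) = 0

0


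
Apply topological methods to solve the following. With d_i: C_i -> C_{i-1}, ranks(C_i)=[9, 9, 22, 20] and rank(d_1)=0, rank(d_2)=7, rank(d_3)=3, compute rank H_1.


rank H_k = rank(ker d_k) - rank(im d_{k+1}).
rank(ker d_1) = rank(C_1) - rank(d_1) = 9 - 0 = 9.
rank(im d_{1+1}) = 7.
rank H_1 = 9 - 7 = 2

2


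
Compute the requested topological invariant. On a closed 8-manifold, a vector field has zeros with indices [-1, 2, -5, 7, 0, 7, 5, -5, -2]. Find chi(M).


Poincare-Hopf: chi(M) = sum of indices of zeros.
chi = (-1) + (2) + (-5) + (7) + (0) + (7) + (5) + (-5) + (-2) = 8

8


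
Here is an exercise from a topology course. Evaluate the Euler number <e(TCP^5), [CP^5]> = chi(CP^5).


For any closed oriented manifold, <e(TM),[M]> = chi(M).
chi(CP^5) = 5+1 = 6

6


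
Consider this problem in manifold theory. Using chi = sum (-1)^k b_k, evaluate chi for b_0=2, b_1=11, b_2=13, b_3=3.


chi = sum_k (-1)^k b_k.
= (2) + (-11) + (13) + (-3)
= 1

1


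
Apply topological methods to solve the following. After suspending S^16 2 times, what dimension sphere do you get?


Each suspension raises dimension by 1: Sigma S^n = S^{n+1}.
Sigma^2 S^16 = S^{16+2} = S^18

18


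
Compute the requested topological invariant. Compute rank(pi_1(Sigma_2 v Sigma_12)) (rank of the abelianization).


For a wedge: H_1(A v B) = H_1(A) + H_1(B).
b_1(Sigma_2) = 4, b_1(Sigma_12) = 24.
b_1 = 4 + 24 = 28

28


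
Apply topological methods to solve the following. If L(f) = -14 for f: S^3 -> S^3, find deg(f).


L(f) = 1 + (-1)^3 deg(f) on S^3.
-14 = 1 + (-1)^3 * deg(f)
(-1)^3 * deg(f) = -15
deg(f) = 15

15


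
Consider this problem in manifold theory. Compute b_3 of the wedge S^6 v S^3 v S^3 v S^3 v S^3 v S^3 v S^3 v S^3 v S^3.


For a wedge of spheres, H_k (k>0) is free on one generator per sphere of dimension k.
Spheres of dimension 3: count = 8.
b_3 = 8

8


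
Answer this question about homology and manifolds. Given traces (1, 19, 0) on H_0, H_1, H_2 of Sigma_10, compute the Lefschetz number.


L(f) = tr(f_0*) - tr(f_1*) + tr(f_2*).
= 1 - (19) + (0)
= -18

-18


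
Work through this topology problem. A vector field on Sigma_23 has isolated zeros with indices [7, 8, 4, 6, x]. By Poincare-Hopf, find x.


Poincare-Hopf: sum of indices = chi(M).
chi(Sigma_23) = 2 - 2*23 = -44.
Sum of known indices = 25.
x = chi - (sum known) = -44 - (25) = -69

-69


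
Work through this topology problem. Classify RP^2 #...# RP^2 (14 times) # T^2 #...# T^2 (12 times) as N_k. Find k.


Since a >= 1, the sum is non-orientable; each T^2 can be replaced by RP^2 # RP^2 (since T^2#RP^2 = 3RP^2).
Total crosscaps k = 14 + 2*12 = 38.
Check via chi: chi = 14*1 + 12*0 - (14+12-1)*2 = -36 = 2 - k = -36. Consistent.

38


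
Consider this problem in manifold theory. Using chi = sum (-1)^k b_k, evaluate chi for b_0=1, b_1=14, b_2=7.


chi = sum_k (-1)^k b_k.
= (1) + (-14) + (7)
= -6

-6


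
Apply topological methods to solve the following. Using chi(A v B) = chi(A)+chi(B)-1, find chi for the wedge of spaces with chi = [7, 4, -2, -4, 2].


chi(A v B) = chi(A) + chi(B) - 1 (one point identified).
For 5 spaces: chi = (sum chi_i) - (5 - 1).
sum = 7; chi = 7 - 4 = 3

3


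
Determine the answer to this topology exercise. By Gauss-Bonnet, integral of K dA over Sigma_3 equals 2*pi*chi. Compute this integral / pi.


Gauss-Bonnet: integral K dA = 2*pi*chi(M).
chi(Sigma_3) = 2 - 2*3 = -4.
(integral K dA)/pi = 2*chi = 2*(-4) = -8

-8


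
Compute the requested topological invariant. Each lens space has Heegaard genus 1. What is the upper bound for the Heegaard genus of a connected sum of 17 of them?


Heegaard genus satisfies g(A#B) <= g(A) + g(B).
Each lens space has g = 1.
Upper bound: 17 * 1 = 17

17


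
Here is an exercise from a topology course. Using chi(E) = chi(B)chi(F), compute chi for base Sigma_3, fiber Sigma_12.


For a fiber bundle F -> E -> B (with CW structure): chi(E) = chi(B) * chi(F).
chi(Sigma_3) = -4, chi(Sigma_12) = -22.
chi(E) = (-4) * (-22) = 88

88


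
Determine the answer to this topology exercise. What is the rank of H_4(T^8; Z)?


By the Kunneth formula, b_k(T^n) = C(n,k).
b_4(T^8) = C(8,4).
C(8,4) = 8!/(4!*4!) = 70

70


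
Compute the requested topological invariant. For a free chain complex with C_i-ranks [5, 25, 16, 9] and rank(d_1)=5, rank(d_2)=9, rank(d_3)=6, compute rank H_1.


rank H_k = rank(ker d_k) - rank(im d_{k+1}).
rank(ker d_1) = rank(C_1) - rank(d_1) = 25 - 5 = 20.
rank(im d_{1+1}) = 9.
rank H_1 = 20 - 9 = 11

11


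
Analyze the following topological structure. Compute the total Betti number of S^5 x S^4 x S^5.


Total Betti number is multiplicative under products.
Each S^d (d>=1) has total Betti number 2.
There are 3 sphere factors.
Total = 2^3 = 8

8


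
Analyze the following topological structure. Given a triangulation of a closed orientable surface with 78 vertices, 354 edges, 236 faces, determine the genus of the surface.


chi = V - E + F = 78 - 354 + 236 = -40
For orientable closed surface: chi = 2 - 2g, so g = (2 - chi)/2.
g = (2 - (-40)) / 2 = 42 / 2 = 21

21


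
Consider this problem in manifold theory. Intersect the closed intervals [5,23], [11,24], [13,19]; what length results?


Intersection = [max(a_i), min(b_i)] = [13, 19].
Length = 19 - 13 = 6

6


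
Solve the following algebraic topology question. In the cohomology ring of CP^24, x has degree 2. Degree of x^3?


|x| = 2 in H^*(CP^n).
|x^3| = 3 * |x| = 3 * 2 = 6

6


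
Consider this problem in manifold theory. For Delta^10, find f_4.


Delta^10 has 10+1 vertices. A 4-face is a choice of 4+1 vertices.
f_4 = C(10+1, 4+1) = C(11,5) = 462

462


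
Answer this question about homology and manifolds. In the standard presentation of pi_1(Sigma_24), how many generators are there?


Standard presentation: pi_1(Sigma_g) = <a_1,b_1,...,a_g,b_g | [a_1,b_1]...[a_g,b_g] = 1>.
Number of generators = 2g = 2*24 = 48

48


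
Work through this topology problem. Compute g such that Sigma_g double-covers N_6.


chi(N_6) = 2 - 6 = -4.
Double cover: chi(Sigma_g) = 2 * chi(N_6) = 2*(-4) = -8.
2 - 2g = -8, so g = (2 - (-8))/2 = 10/2 = 5

5


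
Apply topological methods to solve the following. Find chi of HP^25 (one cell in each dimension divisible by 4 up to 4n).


HP^25 has one cell in each dimension 0, 4, ..., 4*25 (25+1 cells, all even-dim).
chi = 25 + 1 = 26

26


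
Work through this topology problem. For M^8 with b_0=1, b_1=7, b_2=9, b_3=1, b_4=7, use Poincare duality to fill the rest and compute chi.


By Poincare duality b_k = b_{8-k}, so full Betti numbers: b_0=1, b_1=7, b_2=9, b_3=1, b_4=7, b_5=1, b_6=9, b_7=7, b_8=1.
chi = sum (-1)^k b_k = 11

11


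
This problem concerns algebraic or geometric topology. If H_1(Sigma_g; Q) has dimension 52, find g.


For a closed orientable surface: b_1 = 2g.
52 = 2g
g = 52 / 2 = 26

26


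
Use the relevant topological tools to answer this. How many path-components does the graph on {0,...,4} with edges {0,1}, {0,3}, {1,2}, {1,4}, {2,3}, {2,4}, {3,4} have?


Run DFS/union-find over 5 vertices.
V = 5, E = 7.
Number of components = 1

1


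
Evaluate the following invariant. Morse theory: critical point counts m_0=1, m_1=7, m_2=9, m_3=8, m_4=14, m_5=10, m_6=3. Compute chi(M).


Morse theory: chi(M) = sum_k (-1)^k m_k where m_k = #(index-k critical points).
= (1) + (-7) + (9) + (-8) + (14) + (-10) + (3) = 2

2


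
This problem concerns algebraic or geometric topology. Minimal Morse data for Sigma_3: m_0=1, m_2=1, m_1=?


A perfect Morse function has m_k = b_k.
For Sigma_3: b_0=1, b_1=2g=6, b_2=1.
Saddles m_1 = 2g = 6

6


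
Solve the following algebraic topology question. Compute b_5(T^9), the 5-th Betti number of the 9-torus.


By the Kunneth formula, b_k(T^n) = C(n,k).
b_5(T^9) = C(9,5).
C(9,5) = 9!/(5!*4!) = 126

126


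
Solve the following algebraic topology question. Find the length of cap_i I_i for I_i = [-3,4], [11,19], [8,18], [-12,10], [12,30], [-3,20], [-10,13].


Intersection = [max(a_i), min(b_i)] = [12, 4].
Since 12 > 4, the intersection is empty.
Length = 0

0


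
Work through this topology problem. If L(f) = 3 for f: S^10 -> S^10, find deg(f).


L(f) = 1 + (-1)^10 deg(f) on S^10.
3 = 1 + (-1)^10 * deg(f)
(-1)^10 * deg(f) = 2
deg(f) = 2

2


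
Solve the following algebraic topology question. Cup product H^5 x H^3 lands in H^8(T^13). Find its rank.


Cup product: H^p x H^q -> H^{p+q}; here p+q = 5+3 = 8.
rank H^k(T^n) = C(n,k).
C(13,8) = 1287

1287


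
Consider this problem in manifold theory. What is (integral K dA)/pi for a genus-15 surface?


Gauss-Bonnet: integral K dA = 2*pi*chi(M).
chi(Sigma_15) = 2 - 2*15 = -28.
(integral K dA)/pi = 2*chi = 2*(-28) = -56

-56


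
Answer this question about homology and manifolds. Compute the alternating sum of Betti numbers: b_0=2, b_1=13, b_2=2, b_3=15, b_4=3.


chi = sum_k (-1)^k b_k.
= (2) + (-13) + (2) + (-15) + (3)
= -21

-21


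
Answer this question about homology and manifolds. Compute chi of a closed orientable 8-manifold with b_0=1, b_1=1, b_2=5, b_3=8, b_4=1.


By Poincare duality b_k = b_{8-k}, so full Betti numbers: b_0=1, b_1=1, b_2=5, b_3=8, b_4=1, b_5=8, b_6=5, b_7=1, b_8=1.
chi = sum (-1)^k b_k = -5

-5


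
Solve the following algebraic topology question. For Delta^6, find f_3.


Delta^6 has 6+1 vertices. A 3-face is a choice of 3+1 vertices.
f_3 = C(6+1, 3+1) = C(7,4) = 35

35


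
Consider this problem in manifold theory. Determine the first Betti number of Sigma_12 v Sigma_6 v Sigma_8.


For a wedge X v Y: reduced H_k(X v Y) = H_k(X) + H_k(Y).
Each Sigma_g contributes b_1 = 2g.
b_1 = 24 + 12 + 16 = 52

52


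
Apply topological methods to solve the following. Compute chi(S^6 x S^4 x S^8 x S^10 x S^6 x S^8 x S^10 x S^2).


chi is multiplicative: chi(X x Y) = chi(X) chi(Y).
Each even-dim sphere has chi = 2. There are 8 factors.
chi = 2^8 = 256

256


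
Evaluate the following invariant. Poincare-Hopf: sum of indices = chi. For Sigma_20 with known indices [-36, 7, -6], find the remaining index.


Poincare-Hopf: sum of indices = chi(M).
chi(Sigma_20) = 2 - 2*20 = -38.
Sum of known indices = -35.
x = chi - (sum known) = -38 - (-35) = -3

-3


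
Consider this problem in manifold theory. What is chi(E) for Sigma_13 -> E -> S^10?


chi(S^10) = 2 (n even), chi(Sigma_13) = 2 - 2*13 = -24.
chi(E) = 2 * (-24) = -48

-48


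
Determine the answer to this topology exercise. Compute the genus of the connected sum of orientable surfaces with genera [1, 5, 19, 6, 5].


Genus is additive under connected sum of orientable surfaces.
g = 1 + 5 + 19 + 6 + 5 = 36

36


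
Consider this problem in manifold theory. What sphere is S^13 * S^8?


Join of spheres: S^m * S^n = S^{m+n+1}.
dim = 13 + 8 + 1 = 22

22


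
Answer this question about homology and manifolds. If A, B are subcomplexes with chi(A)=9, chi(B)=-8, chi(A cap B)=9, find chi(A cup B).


chi(A cup B) = chi(A) + chi(B) - chi(A cap B)
= 9 + (-8) - (9)
= -8

-8


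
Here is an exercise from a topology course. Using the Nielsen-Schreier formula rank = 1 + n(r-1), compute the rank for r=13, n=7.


Nielsen-Schreier: an index-n subgroup of F_r is free of rank 1 + n(r-1).
Equivalently: chi(cover) = n*chi(base); chi(vee_r S^1) = 1 - 13 = -12.
chi(E) = 7*(-12) = -84; rank = 1 - chi(E) = 1 - (-84) = 85.
rank = 1 + 7*(13-1) = 1 + 84 = 85

85


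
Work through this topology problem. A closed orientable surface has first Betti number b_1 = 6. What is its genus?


For a closed orientable surface: b_1 = 2g.
6 = 2g
g = 6 / 2 = 3

3


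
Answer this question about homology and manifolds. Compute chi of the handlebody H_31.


A genus-g handlebody deformation retracts to a wedge of g circles.
chi(vee_g S^1) = 1 - g.
chi(H_31) = 1 - 31 = -30

-30


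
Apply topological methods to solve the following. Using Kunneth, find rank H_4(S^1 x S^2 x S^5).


Each S^d has Poincare polynomial 1 + t^d.
The product S^1 x S^2 x S^5 has Poincare polynomial prod(1+t^d_i).
Expanding: b_0=1, b_1=1, b_2=1, b_3=1, b_5=1, b_6=1, b_7=1, b_8=1.
b_4 = 0

0


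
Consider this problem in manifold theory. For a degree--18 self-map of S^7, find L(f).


On S^7: L(f) = tr(f_0*) + (-1)^7 tr(f_7*) = 1 + (-1)^7 * deg(f).
L(f) = 1 + (-1)^7 * -18 = 1 + 18 = 19

19


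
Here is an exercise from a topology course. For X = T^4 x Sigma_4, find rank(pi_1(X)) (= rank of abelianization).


pi_1(A x B) = pi_1(A) x pi_1(B); rank of abelianization = b_1.
b_1(T^4) = 4, b_1(Sigma_4) = 2*4 = 8.
b_1(product) = 4 + 8 = 12

12


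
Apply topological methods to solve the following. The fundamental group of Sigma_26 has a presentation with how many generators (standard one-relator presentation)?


Standard presentation: pi_1(Sigma_g) = <a_1,b_1,...,a_g,b_g | [a_1,b_1]...[a_g,b_g] = 1>.
Number of generators = 2g = 2*26 = 52

52


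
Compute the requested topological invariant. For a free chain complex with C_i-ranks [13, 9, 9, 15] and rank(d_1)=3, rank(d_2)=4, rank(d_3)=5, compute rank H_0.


rank H_k = rank(ker d_k) - rank(im d_{k+1}).
rank(ker d_0) = rank(C_0) - rank(d_0) = 13 - 0 = 13.
rank(im d_{0+1}) = 3.
rank H_0 = 13 - 3 = 10

10


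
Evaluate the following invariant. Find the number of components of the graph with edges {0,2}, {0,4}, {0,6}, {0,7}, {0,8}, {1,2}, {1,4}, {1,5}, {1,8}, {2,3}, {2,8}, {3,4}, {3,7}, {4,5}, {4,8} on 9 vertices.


Run DFS/union-find over 9 vertices.
V = 9, E = 15.
Number of components = 1

1


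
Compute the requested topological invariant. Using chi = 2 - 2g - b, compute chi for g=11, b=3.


For a compact orientable surface with genus g and b boundary components: chi = 2 - 2g - b.
chi = 2 - 2*11 - 3 = 2 - 22 - 3 = -23

-23


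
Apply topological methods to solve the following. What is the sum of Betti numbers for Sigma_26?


For Sigma_26: b_0 = 1, b_1 = 2g = 52, b_2 = 1.
Total = 1 + 52 + 1 = 54

54


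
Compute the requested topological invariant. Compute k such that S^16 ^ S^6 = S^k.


S^m ^ S^n = S^{m+n}.
k = 16 + 6 = 22

22


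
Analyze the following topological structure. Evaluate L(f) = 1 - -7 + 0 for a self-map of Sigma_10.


L(f) = tr(f_0*) - tr(f_1*) + tr(f_2*).
= 1 - (-7) + (0)
= 8

8


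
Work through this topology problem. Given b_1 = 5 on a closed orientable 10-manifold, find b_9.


Poincare duality for closed orientable n-manifolds: b_k = b_{n-k}.
Here n = 10, so b_9 = b_1 = 5

5
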